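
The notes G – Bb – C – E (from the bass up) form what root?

C

The distinct letter names are G, Bb, C, E. Arranged as a stack of thirds they read C–E–G–Bb, so C is the root (a C dominant seventh chord).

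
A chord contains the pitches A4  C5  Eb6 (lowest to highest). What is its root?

Reordering A, C, Eb into stacked thirds gives A–C–Eb; the bottom of that stack, A, is the root.

A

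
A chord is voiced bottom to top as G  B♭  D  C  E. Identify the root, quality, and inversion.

C dominant ninth, second inversion

The distinct note names are G, Bb, D, C, E. Stacked in thirds they read C–E–G–Bb–D, which is a dominant ninth chord on C.
With the fifth (G) in the bass, the chord is in second inversion.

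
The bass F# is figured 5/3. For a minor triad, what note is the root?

The figures 5/3 mean the root of the chord is in the bass. If F# is the root of a minor triad, the root is F# (chord tones F#–A–C#).

F#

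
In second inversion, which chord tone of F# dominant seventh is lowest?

C#

F# dominant seventh is F#–A#–C#–E. Second inversion places the fifth in the bass: C#.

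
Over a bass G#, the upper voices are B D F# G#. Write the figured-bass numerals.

7

The notes G#, B, D, F# stack in thirds as G#–B–D–F# — a G# half-diminished seventh chord. The bass G# is the root, so this is root position: figured 7.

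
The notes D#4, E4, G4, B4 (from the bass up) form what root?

E

Reordering D#, E, G, B into stacked thirds gives E–G–B–D#; the bottom of that stack, E, is the root.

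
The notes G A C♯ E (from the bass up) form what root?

A

Reordering G, A, C#, E into stacked thirds gives A–C#–E–G; the bottom of that stack, A, is the root.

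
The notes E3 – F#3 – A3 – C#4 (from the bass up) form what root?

F#

E, F#, A, C# are the tones of an F# minor seventh chord (F#–A–C#–E), making F# the root.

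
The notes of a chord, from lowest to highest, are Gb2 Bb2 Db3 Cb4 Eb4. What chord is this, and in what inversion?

The pitch classes Gb, Bb, Db, Cb, Eb arrange in thirds as Cb–Eb–Gb–Bb–Db: a Cb major ninth chord.
Gb is the fifth of Cb major ninth; fifth in the bass means second inversion.

Cb major ninth, second inversion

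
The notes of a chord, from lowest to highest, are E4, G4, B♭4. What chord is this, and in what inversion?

E diminished, root position

Reducing to letter names: E, G, Bb. These stack in thirds as E–G–Bb — an E diminished triad.
The lowest note is E, the root of the chord, so this is root position (figured bass 5/3).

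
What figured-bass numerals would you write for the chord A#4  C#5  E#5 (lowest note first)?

The notes A#, C#, E# stack in thirds as A#–C#–E# — an A# minor triad. The bass A# is the root, so this is root position: figured 5/3.

5/3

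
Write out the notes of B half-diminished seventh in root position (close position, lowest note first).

B, D, F, A

B half-diminished seventh is B–D–F–A. Root position puts the root (B) in the bass, with the remaining tones above: B, D, F, A.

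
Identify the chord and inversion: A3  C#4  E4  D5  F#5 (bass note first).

D major ninth, second inversion

The pitch classes A, C#, E, D, F# arrange in thirds as D–F#–A–C#–E: a D major ninth chord.
The lowest note is A, the fifth of the chord, so this is second inversion.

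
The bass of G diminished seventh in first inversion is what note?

G diminished seventh is G–Bb–Db–Fb. First inversion places the third in the bass: Bb.

Bb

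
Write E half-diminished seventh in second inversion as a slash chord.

Second inversion of E half-diminished seventh has the fifth (Bb) in the bass. As a slash chord: Eø7/Bb.

Eø7/Bb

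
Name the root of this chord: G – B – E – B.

E

G, B, E are the tones of an E minor triad (E–G–B), making E the root.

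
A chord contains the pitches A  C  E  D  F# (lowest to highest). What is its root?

D

The distinct letter names are A, C, E, D, F#. Arranged as a stack of thirds they read D–F#–A–C–E, so D is the root (a D dominant ninth chord).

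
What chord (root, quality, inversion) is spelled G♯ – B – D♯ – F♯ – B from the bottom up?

G# minor seventh, root position

Reducing to letter names: G#, B, D#, F#. These stack in thirds as G#–B–D#–F# — a G# minor seventh chord.
The lowest note is G#, the root of the chord, so this is root position (figured bass 7).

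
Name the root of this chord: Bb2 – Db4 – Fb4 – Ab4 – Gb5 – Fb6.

The distinct letter names are Bb, Db, Fb, Ab, Gb. Arranged as a stack of thirds they read Gb–Bb–Db–Fb–Ab, so Gb is the root (a Gb dominant ninth chord).

Gb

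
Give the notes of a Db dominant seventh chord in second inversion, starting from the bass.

Ab, Cb, Db, F

Spelling Db dominant seventh: Db–F–Ab–Cb. In second inversion the fifth is bass, giving Ab, Cb, Db, F from the bottom.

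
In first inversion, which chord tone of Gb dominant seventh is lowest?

Bb

The third of Gb dominant seventh (Gb–Bb–Db–Fb) is Bb; that is the bass in first inversion.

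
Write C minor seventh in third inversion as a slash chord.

Third inversion of C minor seventh has the seventh (Bb) in the bass. As a slash chord: Cm7/Bb.

Cm7/Bb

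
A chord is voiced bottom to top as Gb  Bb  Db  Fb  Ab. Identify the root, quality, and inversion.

Gb dominant ninth, root position

The pitch classes Gb, Bb, Db, Fb, Ab arrange in thirds as Gb–Bb–Db–Fb–Ab: a Gb dominant ninth chord.
The lowest note is Gb, the root of the chord, so this is root position.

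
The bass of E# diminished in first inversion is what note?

In first inversion the third is lowest. For E# diminished (E#–G#–B) that is G#.

G#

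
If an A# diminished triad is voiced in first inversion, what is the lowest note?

C#

In first inversion the third is lowest. For A# diminished (A#–C#–E) that is C#.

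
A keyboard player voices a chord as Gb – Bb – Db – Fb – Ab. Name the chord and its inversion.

Gb dominant ninth, root position

The pitch classes Gb, Bb, Db, Fb, Ab arrange in thirds as Gb–Bb–Db–Fb–Ab: a Gb dominant ninth chord.
Gb is the root of Gb dominant ninth; root in the bass means root position.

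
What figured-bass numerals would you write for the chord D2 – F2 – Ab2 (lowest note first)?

The notes D, F, Ab stack in thirds as D–F–Ab — a D diminished triad. The bass D is the root, so this is root position: figured 5/3.

5/3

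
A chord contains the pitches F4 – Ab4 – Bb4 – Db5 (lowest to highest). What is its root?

Bb

Reordering F, Ab, Bb, Db into stacked thirds gives Bb–Db–F–Ab; the bottom of that stack, Bb, is the root.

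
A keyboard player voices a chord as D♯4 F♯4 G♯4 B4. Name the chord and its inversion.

G# minor seventh, second inversion

The distinct note names are D#, F#, G#, B. Stacked in thirds they read G#–B–D#–F#, which is a minor seventh chord on G#.
D# is the fifth of G# minor seventh; fifth in the bass means second inversion (figured bass 4/3).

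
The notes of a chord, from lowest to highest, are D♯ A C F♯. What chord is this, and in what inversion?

The distinct note names are D#, A, C, F#. Stacked in thirds they read D#–F#–A–C, which is a diminished seventh chord on D#.
With the root (D#) in the bass, the chord is in root position (figured bass 7).

D# diminished seventh, root position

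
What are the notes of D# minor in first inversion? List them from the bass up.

F#, A#, D#

The chord tones are D#–F#–A#. With the third (F#) lowest for first inversion: F#, A#, D#.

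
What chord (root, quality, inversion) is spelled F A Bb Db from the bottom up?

Bb minor-major seventh, second inversion

The pitch classes F, A, Bb, Db arrange in thirds as Bb–Db–F–A: a Bb minor-major seventh chord.
The lowest note is F, the fifth of the chord, so this is second inversion (figured bass 4/3).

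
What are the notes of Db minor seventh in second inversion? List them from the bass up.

Db minor seventh is Db–Fb–Ab–Cb. Second inversion puts the fifth (Ab) in the bass, with the remaining tones above: Ab, Cb, Db, Fb.

Ab, Cb, Db, Fb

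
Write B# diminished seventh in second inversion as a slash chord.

B#dim7/F#

Second inversion of B# diminished seventh has the fifth (F#) in the bass. As a slash chord: B#dim7/F#.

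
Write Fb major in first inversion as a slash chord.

First inversion of Fb major has the third (Ab) in the bass. As a slash chord: Fb/Ab.

Fb/Ab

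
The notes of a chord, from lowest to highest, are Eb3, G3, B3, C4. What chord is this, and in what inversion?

C minor-major seventh, first inversion

The distinct note names are Eb, G, B, C. Stacked in thirds they read C–Eb–G–B, which is a minor-major seventh chord on C.
The lowest note is Eb, the third of the chord, so this is first inversion (figured bass 6/5).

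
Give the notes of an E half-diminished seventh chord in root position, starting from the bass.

E, G, Bb, D

Spelling E half-diminished seventh: E–G–Bb–D. In root position the root is bass, giving E, G, Bb, D from the bottom.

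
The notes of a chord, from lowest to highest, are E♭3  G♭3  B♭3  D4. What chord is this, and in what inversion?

Eb minor-major seventh, root position

Reducing to letter names: Eb, Gb, Bb, D. These stack in thirds as Eb–Gb–Bb–D — an Eb minor-major seventh chord.
Eb is the root of Eb minor-major seventh; root in the bass means root position (figured bass 7).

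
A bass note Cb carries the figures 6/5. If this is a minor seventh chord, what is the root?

Ab

The figures 6/5 mean the third of the chord is in the bass. If Cb is the third of a minor seventh chord, the root is Ab (chord tones Ab–Cb–Eb–Gb).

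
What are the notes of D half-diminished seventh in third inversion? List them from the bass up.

C, D, F, Ab

D half-diminished seventh is D–F–Ab–C. Third inversion puts the seventh (C) in the bass, with the remaining tones above: C, D, F, Ab.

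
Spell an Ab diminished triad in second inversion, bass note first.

Ab diminished is Ab–Cb–Ebb. Second inversion puts the fifth (Ebb) in the bass, with the remaining tones above: Ebb, Ab, Cb.

Ebb, Ab, Cb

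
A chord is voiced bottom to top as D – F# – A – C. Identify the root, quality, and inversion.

Reducing to letter names: D, F#, A, C. These stack in thirds as D–F#–A–C — a D dominant seventh chord.
With the root (D) in the bass, the chord is in root position (figured bass 7).

D dominant seventh, root position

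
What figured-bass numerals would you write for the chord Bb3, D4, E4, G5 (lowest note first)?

The notes Bb, D, E, G stack in thirds as E–G–Bb–D — an E half-diminished seventh chord. The bass Bb is the fifth, so this is second inversion: figured 4/3.

4/3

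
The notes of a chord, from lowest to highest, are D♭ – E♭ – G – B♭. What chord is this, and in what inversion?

Eb dominant seventh, third inversion

The pitch classes Db, Eb, G, Bb arrange in thirds as Eb–G–Bb–Db: an Eb dominant seventh chord.
Db is the seventh of Eb dominant seventh; seventh in the bass means third inversion (figured bass 4/2).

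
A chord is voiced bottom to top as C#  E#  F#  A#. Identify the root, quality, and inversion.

The pitch classes C#, E#, F#, A# arrange in thirds as F#–A#–C#–E#: an F# major seventh chord.
With the fifth (C#) in the bass, the chord is in second inversion (figured bass 4/3).

F# major seventh, second inversion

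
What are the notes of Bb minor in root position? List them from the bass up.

Bb, Db, F

Bb minor is Bb–Db–F. Root position puts the root (Bb) in the bass, with the remaining tones above: Bb, Db, F.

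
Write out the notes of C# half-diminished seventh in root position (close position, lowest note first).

The chord tones are C#–E–G–B. With the root (C#) lowest for root position: C#, E, G, B.

C#, E, G, B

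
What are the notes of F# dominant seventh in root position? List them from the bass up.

The chord tones are F#–A#–C#–E. With the root (F#) lowest for root position: F#, A#, C#, E.

F#, A#, C#, E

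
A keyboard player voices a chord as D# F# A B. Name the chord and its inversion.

B dominant seventh, first inversion

Reducing to letter names: D#, F#, A, B. These stack in thirds as B–D#–F#–A — a B dominant seventh chord.
The lowest note is D#, the third of the chord, so this is first inversion (figured bass 6/5).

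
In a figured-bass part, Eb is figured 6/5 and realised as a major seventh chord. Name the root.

The figures 6/5 mean the third of the chord is in the bass. If Eb is the third of a major seventh chord, the root is Cb (chord tones Cb–Eb–Gb–Bb).

Cb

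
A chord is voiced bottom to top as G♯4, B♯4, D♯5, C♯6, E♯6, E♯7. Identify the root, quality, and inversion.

C# major ninth, second inversion

Reducing to letter names: G#, B#, D#, C#, E#. These stack in thirds as C#–E#–G#–B#–D# — a C# major ninth chord.
G# is the fifth of C# major ninth; fifth in the bass means second inversion.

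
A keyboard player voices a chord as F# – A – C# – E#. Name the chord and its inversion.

Reducing to letter names: F#, A, C#, E#. These stack in thirds as F#–A–C#–E# — an F# minor-major seventh chord.
The lowest note is F#, the root of the chord, so this is root position (figured bass 7).

F# minor-major seventh, root position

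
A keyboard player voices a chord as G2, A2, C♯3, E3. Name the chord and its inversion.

A dominant seventh, third inversion

Reducing to letter names: G, A, C#, E. These stack in thirds as A–C#–E–G — an A dominant seventh chord.
With the seventh (G) in the bass, the chord is in third inversion (figured bass 4/2).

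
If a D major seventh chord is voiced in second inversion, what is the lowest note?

In second inversion the fifth is lowest. For D major seventh (D–F#–A–C#) that is A.

A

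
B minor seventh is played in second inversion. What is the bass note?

The fifth of B minor seventh (B–D–F#–A) is F#; that is the bass in second inversion.

F#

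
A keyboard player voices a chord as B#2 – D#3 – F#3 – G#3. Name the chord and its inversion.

G# dominant seventh, first inversion

The pitch classes B#, D#, F#, G# arrange in thirds as G#–B#–D#–F#: a G# dominant seventh chord.
The lowest note is B#, the third of the chord, so this is first inversion (figured bass 6/5).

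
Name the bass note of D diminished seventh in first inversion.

In first inversion the third is lowest. For D diminished seventh (D–F–Ab–Cb) that is F.

F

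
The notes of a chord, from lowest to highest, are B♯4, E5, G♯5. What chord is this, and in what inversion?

Reducing to letter names: B#, E, G#. These stack in thirds as E–G#–B# — an E augmented triad.
The lowest note is B#, the fifth of the chord, so this is second inversion (figured bass 6/4).

E augmented, second inversion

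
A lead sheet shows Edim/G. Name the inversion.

first inversion

Edim/G means E diminished with G in the bass. G is the third of E diminished (E–G–Bb), so this is first inversion.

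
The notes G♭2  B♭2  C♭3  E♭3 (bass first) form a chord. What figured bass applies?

The notes Gb, Bb, Cb, Eb stack in thirds as Cb–Eb–Gb–Bb — a Cb major seventh chord. The bass Gb is the fifth, so this is second inversion: figured 4/3.

4/3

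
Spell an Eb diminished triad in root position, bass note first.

Eb, Gb, Bbb

The chord tones are Eb–Gb–Bbb. With the root (Eb) lowest for root position: Eb, Gb, Bbb.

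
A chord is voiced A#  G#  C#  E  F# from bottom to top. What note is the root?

F#

The distinct letter names are A#, G#, C#, E, F#. Arranged as a stack of thirds they read F#–A#–C#–E–G#, so F# is the root (an F# dominant ninth chord).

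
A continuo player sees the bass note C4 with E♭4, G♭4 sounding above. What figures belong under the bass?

The notes C, Eb, Gb stack in thirds as C–Eb–Gb — a C diminished triad. The bass C is the root, so this is root position: figured 5/3.

5/3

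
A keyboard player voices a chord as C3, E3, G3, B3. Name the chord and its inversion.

C major seventh, root position

The distinct note names are C, E, G, B. Stacked in thirds they read C–E–G–B, which is a major seventh chord on C.
With the root (C) in the bass, the chord is in root position (figured bass 7).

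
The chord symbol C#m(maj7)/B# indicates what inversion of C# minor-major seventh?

third inversion

C#m(maj7)/B# means C# minor-major seventh with B# in the bass. B# is the seventh of C# minor-major seventh (C#–E–G#–B#), so this is third inversion.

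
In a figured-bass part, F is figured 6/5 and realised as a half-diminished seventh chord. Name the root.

The figures 6/5 mean the third of the chord is in the bass. If F is the third of a half-diminished seventh chord, the root is D (chord tones D–F–Ab–C).

D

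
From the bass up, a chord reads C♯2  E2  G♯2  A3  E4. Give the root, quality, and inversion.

The pitch classes C#, E, G#, A arrange in thirds as A–C#–E–G#: an A major seventh chord.
C# is the third of A major seventh; third in the bass means first inversion (figured bass 6/5).

A major seventh, first inversion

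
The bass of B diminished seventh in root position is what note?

B diminished seventh is B–D–F–Ab. Root position places the root in the bass: B.

B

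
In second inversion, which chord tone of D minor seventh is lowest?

A

D minor seventh is D–F–A–C. Second inversion places the fifth in the bass: A.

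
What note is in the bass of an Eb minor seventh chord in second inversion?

Bb

In second inversion the fifth is lowest. For Eb minor seventh (Eb–Gb–Bb–Db) that is Bb.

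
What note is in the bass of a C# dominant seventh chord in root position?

C#

The root of C# dominant seventh (C#–E#–G#–B) is C#; that is the bass in root position.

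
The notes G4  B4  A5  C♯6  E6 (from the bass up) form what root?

A

Reordering G, B, A, C#, E into stacked thirds gives A–C#–E–G–B; the bottom of that stack, A, is the root.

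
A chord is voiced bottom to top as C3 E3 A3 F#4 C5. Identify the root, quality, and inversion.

The pitch classes C, E, A, F# arrange in thirds as F#–A–C–E: an F# half-diminished seventh chord.
The lowest note is C, the fifth of the chord, so this is second inversion (figured bass 4/3).

F# half-diminished seventh, second inversion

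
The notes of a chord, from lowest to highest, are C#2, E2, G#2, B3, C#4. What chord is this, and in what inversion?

C# minor seventh, root position

The pitch classes C#, E, G#, B arrange in thirds as C#–E–G#–B: a C# minor seventh chord.
C# is the root of C# minor seventh; root in the bass means root position (figured bass 7).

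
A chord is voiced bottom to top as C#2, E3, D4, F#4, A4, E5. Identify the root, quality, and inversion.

D major ninth, third inversion

The distinct note names are C#, E, D, F#, A. Stacked in thirds they read D–F#–A–C#–E, which is a major ninth chord on D.
With the seventh (C#) in the bass, the chord is in third inversion.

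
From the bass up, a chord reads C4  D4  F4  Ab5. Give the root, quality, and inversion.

The distinct note names are C, D, F, Ab. Stacked in thirds they read D–F–Ab–C, which is a half-diminished seventh chord on D.
With the seventh (C) in the bass, the chord is in third inversion (figured bass 4/2).

D half-diminished seventh, third inversion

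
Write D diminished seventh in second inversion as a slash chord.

Ddim7/Ab

Second inversion of D diminished seventh has the fifth (Ab) in the bass. As a slash chord: Ddim7/Ab.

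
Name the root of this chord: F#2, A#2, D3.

D

Reordering F#, A#, D into stacked thirds gives D–F#–A#; the bottom of that stack, D, is the root.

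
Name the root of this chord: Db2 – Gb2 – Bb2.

Gb

Db, Gb, Bb are the tones of a Gb major triad (Gb–Bb–Db), making Gb the root.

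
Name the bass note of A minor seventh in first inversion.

C

In first inversion the third is lowest. For A minor seventh (A–C–E–G) that is C.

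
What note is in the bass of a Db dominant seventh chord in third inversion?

The seventh of Db dominant seventh (Db–F–Ab–Cb) is Cb; that is the bass in third inversion.

Cb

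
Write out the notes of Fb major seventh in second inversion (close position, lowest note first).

Cb, Eb, Fb, Ab

Spelling Fb major seventh: Fb–Ab–Cb–Eb. In second inversion the fifth is bass, giving Cb, Eb, Fb, Ab from the bottom.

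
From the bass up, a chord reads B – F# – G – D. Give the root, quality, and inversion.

The pitch classes B, F#, G, D arrange in thirds as G–B–D–F#: a G major seventh chord.
B is the third of G major seventh; third in the bass means first inversion (figured bass 6/5).

G major seventh, first inversion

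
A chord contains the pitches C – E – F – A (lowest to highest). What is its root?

The distinct letter names are C, E, F, A. Arranged as a stack of thirds they read F–A–C–E, so F is the root (an F major seventh chord).

F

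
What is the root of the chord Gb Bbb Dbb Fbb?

Gb

Reordering Gb, Bbb, Dbb, Fbb into stacked thirds gives Gb–Bbb–Dbb–Fbb; the bottom of that stack, Gb, is the root.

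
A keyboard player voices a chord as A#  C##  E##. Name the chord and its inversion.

The pitch classes A#, C##, E## arrange in thirds as A#–C##–E##: an A# augmented triad.
The lowest note is A#, the root of the chord, so this is root position (figured bass 5/3).

A# augmented, root position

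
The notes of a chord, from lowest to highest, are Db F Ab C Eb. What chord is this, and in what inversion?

The distinct note names are Db, F, Ab, C, Eb. Stacked in thirds they read Db–F–Ab–C–Eb, which is a major ninth chord on Db.
Db is the root of Db major ninth; root in the bass means root position.

Db major ninth, root position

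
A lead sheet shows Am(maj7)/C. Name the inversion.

Am(maj7)/C means A minor-major seventh with C in the bass. C is the third of A minor-major seventh (A–C–E–G#), so this is first inversion.

first inversion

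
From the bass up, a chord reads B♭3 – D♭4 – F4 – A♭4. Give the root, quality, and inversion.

Reducing to letter names: Bb, Db, F, Ab. These stack in thirds as Bb–Db–F–Ab — a Bb minor seventh chord.
Bb is the root of Bb minor seventh; root in the bass means root position (figured bass 7).

Bb minor seventh, root position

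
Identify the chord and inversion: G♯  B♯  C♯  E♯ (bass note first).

The distinct note names are G#, B#, C#, E#. Stacked in thirds they read C#–E#–G#–B#, which is a major seventh chord on C#.
With the fifth (G#) in the bass, the chord is in second inversion (figured bass 4/3).

C# major seventh, second inversion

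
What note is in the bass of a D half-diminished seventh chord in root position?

In root position the root is lowest. For D half-diminished seventh (D–F–Ab–C) that is D.

D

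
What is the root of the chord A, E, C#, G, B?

A

A, E, C#, G, B are the tones of an A dominant ninth chord (A–C#–E–G–B), making A the root.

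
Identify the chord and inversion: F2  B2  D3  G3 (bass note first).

G dominant seventh, third inversion

The pitch classes F, B, D, G arrange in thirds as G–B–D–F: a G dominant seventh chord.
The lowest note is F, the seventh of the chord, so this is third inversion (figured bass 4/2).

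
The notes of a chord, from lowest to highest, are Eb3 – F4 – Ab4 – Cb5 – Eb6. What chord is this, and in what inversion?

The distinct note names are Eb, F, Ab, Cb. Stacked in thirds they read F–Ab–Cb–Eb, which is a half-diminished seventh chord on F.
Eb is the seventh of F half-diminished seventh; seventh in the bass means third inversion (figured bass 4/2).

F half-diminished seventh, third inversion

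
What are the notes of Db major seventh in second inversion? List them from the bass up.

Spelling Db major seventh: Db–F–Ab–C. In second inversion the fifth is bass, giving Ab, C, Db, F from the bottom.

Ab, C, Db, F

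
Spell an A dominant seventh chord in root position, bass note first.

Spelling A dominant seventh: A–C#–E–G. In root position the root is bass, giving A, C#, E, G from the bottom.

A, C#, E, G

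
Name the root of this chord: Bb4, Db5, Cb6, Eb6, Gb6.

The distinct letter names are Bb, Db, Cb, Eb, Gb. Arranged as a stack of thirds they read Cb–Eb–Gb–Bb–Db, so Cb is the root (a Cb major ninth chord).

Cb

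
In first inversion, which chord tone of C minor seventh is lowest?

The third of C minor seventh (C–Eb–G–Bb) is Eb; that is the bass in first inversion.

Eb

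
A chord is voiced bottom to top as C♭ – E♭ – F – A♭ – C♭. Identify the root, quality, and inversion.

Reducing to letter names: Cb, Eb, F, Ab. These stack in thirds as F–Ab–Cb–Eb — an F half-diminished seventh chord.
With the fifth (Cb) in the bass, the chord is in second inversion (figured bass 4/3).

F half-diminished seventh, second inversion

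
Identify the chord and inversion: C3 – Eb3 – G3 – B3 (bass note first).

C minor-major seventh, root position

The pitch classes C, Eb, G, B arrange in thirds as C–Eb–G–B: a C minor-major seventh chord.
With the root (C) in the bass, the chord is in root position (figured bass 7).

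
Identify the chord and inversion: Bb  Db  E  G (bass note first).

The pitch classes Bb, Db, E, G arrange in thirds as E–G–Bb–Db: an E diminished seventh chord.
Bb is the fifth of E diminished seventh; fifth in the bass means second inversion (figured bass 4/3).

E diminished seventh, second inversion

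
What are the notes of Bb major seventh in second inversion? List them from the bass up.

F, A, Bb, D

Bb major seventh is Bb–D–F–A. Second inversion puts the fifth (F) in the bass, with the remaining tones above: F, A, Bb, D.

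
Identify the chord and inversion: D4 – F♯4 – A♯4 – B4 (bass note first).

B minor-major seventh, first inversion

The pitch classes D, F#, A#, B arrange in thirds as B–D–F#–A#: a B minor-major seventh chord.
D is the third of B minor-major seventh; third in the bass means first inversion (figured bass 6/5).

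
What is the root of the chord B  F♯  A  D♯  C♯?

The distinct letter names are B, F#, A, D#, C#. Arranged as a stack of thirds they read B–D#–F#–A–C#, so B is the root (a B dominant ninth chord).

B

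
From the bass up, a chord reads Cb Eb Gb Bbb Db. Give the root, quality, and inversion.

The pitch classes Cb, Eb, Gb, Bbb, Db arrange in thirds as Cb–Eb–Gb–Bbb–Db: a Cb dominant ninth chord.
With the root (Cb) in the bass, the chord is in root position.

Cb dominant ninth, root position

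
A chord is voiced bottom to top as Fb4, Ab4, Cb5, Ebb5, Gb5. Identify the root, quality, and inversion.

Fb dominant ninth, root position

The distinct note names are Fb, Ab, Cb, Ebb, Gb. Stacked in thirds they read Fb–Ab–Cb–Ebb–Gb, which is a dominant ninth chord on Fb.
The lowest note is Fb, the root of the chord, so this is root position.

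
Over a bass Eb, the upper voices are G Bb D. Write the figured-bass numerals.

7

The notes Eb, G, Bb, D stack in thirds as Eb–G–Bb–D — an Eb major seventh chord. The bass Eb is the root, so this is root position: figured 7.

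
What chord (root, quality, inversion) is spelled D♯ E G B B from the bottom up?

E minor-major seventh, third inversion

The pitch classes D#, E, G, B arrange in thirds as E–G–B–D#: an E minor-major seventh chord.
With the seventh (D#) in the bass, the chord is in third inversion (figured bass 4/2).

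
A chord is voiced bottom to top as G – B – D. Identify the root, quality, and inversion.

G major, root position

The distinct note names are G, B, D. Stacked in thirds they read G–B–D, which is a major triad on G.
With the root (G) in the bass, the chord is in root position (figured bass 5/3).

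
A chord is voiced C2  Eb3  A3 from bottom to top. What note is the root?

A

The distinct letter names are C, Eb, A. Arranged as a stack of thirds they read A–C–Eb, so A is the root (an A diminished triad).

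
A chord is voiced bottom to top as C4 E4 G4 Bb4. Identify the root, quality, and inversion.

The distinct note names are C, E, G, Bb. Stacked in thirds they read C–E–G–Bb, which is a dominant seventh chord on C.
The lowest note is C, the root of the chord, so this is root position (figured bass 7).

C dominant seventh, root position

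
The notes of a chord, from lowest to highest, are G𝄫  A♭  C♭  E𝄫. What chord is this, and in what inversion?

Ab diminished seventh, third inversion

Reducing to letter names: Gbb, Ab, Cb, Ebb. These stack in thirds as Ab–Cb–Ebb–Gbb — an Ab diminished seventh chord.
Gbb is the seventh of Ab diminished seventh; seventh in the bass means third inversion (figured bass 4/2).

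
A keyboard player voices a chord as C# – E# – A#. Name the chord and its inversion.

A# minor, first inversion

Reducing to letter names: C#, E#, A#. These stack in thirds as A#–C#–E# — an A# minor triad.
C# is the third of A# minor; third in the bass means first inversion (figured bass 6).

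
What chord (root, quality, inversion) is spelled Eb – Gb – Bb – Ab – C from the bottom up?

Ab dominant ninth, second inversion

The distinct note names are Eb, Gb, Bb, Ab, C. Stacked in thirds they read Ab–C–Eb–Gb–Bb, which is a dominant ninth chord on Ab.
The lowest note is Eb, the fifth of the chord, so this is second inversion.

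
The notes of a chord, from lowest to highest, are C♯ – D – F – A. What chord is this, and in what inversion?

Reducing to letter names: C#, D, F, A. These stack in thirds as D–F–A–C# — a D minor-major seventh chord.
With the seventh (C#) in the bass, the chord is in third inversion (figured bass 4/2).

D minor-major seventh, third inversion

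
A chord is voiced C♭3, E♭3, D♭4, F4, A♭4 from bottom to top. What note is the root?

Db

The distinct letter names are Cb, Eb, Db, F, Ab. Arranged as a stack of thirds they read Db–F–Ab–Cb–Eb, so Db is the root (a Db dominant ninth chord).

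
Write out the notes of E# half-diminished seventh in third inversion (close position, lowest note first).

The chord tones are E#–G#–B–D#. With the seventh (D#) lowest for third inversion: D#, E#, G#, B.

D#, E#, G#, B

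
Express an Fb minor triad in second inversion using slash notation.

Second inversion of Fb minor has the fifth (Cb) in the bass. As a slash chord: Fbm/Cb.

Fbm/Cb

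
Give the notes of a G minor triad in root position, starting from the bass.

G, Bb, D

The chord tones are G–Bb–D. With the root (G) lowest for root position: G, Bb, D.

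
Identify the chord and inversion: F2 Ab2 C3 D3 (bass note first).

D half-diminished seventh, first inversion

The pitch classes F, Ab, C, D arrange in thirds as D–F–Ab–C: a D half-diminished seventh chord.
The lowest note is F, the third of the chord, so this is first inversion (figured bass 6/5).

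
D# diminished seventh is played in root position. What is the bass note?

D# diminished seventh is D#–F#–A–C. Root position places the root in the bass: D#.

D#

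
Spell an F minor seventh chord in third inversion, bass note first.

Spelling F minor seventh: F–Ab–C–Eb. In third inversion the seventh is bass, giving Eb, F, Ab, C from the bottom.

Eb, F, Ab, C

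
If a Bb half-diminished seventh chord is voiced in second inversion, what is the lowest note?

Fb

In second inversion the fifth is lowest. For Bb half-diminished seventh (Bb–Db–Fb–Ab) that is Fb.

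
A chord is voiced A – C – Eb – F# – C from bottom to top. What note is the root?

F#

Reordering A, C, Eb, F# into stacked thirds gives F#–A–C–Eb; the bottom of that stack, F#, is the root.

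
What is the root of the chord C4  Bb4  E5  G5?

C

Reordering C, Bb, E, G into stacked thirds gives C–E–G–Bb; the bottom of that stack, C, is the root.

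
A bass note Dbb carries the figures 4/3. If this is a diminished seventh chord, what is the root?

Gb

The figures 4/3 mean the fifth of the chord is in the bass. If Dbb is the fifth of a diminished seventh chord, the root is Gb (chord tones Gb–Bbb–Dbb–Fbb).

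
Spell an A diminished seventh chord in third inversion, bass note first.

Gb, A, C, Eb

Spelling A diminished seventh: A–C–Eb–Gb. In third inversion the seventh is bass, giving Gb, A, C, Eb from the bottom.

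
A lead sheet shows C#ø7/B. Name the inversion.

third inversion

C#ø7/B means C# half-diminished seventh with B in the bass. B is the seventh of C# half-diminished seventh (C#–E–G–B), so this is third inversion.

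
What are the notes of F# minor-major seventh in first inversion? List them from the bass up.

A, C#, E#, F#

F# minor-major seventh is F#–A–C#–E#. First inversion puts the third (A) in the bass, with the remaining tones above: A, C#, E#, F#.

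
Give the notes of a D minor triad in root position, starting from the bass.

D, F, A

The chord tones are D–F–A. With the root (D) lowest for root position: D, F, A.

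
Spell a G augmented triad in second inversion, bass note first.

G augmented is G–B–D#. Second inversion puts the fifth (D#) in the bass, with the remaining tones above: D#, G, B.

D#, G, B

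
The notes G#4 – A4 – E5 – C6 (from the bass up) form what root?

A

The distinct letter names are G#, A, E, C. Arranged as a stack of thirds they read A–C–E–G#, so A is the root (an A minor-major seventh chord).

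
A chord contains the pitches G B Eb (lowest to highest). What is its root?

Eb

The distinct letter names are G, B, Eb. Arranged as a stack of thirds they read Eb–G–B, so Eb is the root (an Eb augmented triad).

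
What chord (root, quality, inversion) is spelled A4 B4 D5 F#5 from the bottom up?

The distinct note names are A, B, D, F#. Stacked in thirds they read B–D–F#–A, which is a minor seventh chord on B.
A is the seventh of B minor seventh; seventh in the bass means third inversion (figured bass 4/2).

B minor seventh, third inversion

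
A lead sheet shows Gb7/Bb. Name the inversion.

first inversion

Gb7/Bb means Gb dominant seventh with Bb in the bass. Bb is the third of Gb dominant seventh (Gb–Bb–Db–Fb), so this is first inversion.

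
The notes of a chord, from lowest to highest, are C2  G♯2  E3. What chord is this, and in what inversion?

The pitch classes C, G#, E arrange in thirds as C–E–G#: a C augmented triad.
The lowest note is C, the root of the chord, so this is root position (figured bass 5/3).

C augmented, root position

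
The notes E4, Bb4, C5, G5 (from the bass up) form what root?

C

E, Bb, C, G are the tones of a C dominant seventh chord (C–E–G–Bb), making C the root.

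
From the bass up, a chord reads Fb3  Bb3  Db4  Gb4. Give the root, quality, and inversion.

Gb dominant seventh, third inversion

The distinct note names are Fb, Bb, Db, Gb. Stacked in thirds they read Gb–Bb–Db–Fb, which is a dominant seventh chord on Gb.
Fb is the seventh of Gb dominant seventh; seventh in the bass means third inversion (figured bass 4/2).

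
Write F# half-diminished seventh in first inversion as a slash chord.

F#ø7/A

First inversion of F# half-diminished seventh has the third (A) in the bass. As a slash chord: F#ø7/A.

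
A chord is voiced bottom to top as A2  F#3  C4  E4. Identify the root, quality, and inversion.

F# half-diminished seventh, first inversion

Reducing to letter names: A, F#, C, E. These stack in thirds as F#–A–C–E — an F# half-diminished seventh chord.
A is the third of F# half-diminished seventh; third in the bass means first inversion (figured bass 6/5).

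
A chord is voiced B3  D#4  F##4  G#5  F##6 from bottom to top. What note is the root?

G#

Reordering B, D#, F##, G# into stacked thirds gives G#–B–D#–F##; the bottom of that stack, G#, is the root.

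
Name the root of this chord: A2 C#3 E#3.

The distinct letter names are A, C#, E#. Arranged as a stack of thirds they read A–C#–E#, so A is the root (an A augmented triad).

A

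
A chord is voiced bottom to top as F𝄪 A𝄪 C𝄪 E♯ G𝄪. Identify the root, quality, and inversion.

The distinct note names are F##, A##, C##, E#, G##. Stacked in thirds they read F##–A##–C##–E#–G##, which is a dominant ninth chord on F##.
The lowest note is F##, the root of the chord, so this is root position.

F## dominant ninth, root position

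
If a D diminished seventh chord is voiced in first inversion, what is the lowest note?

F

The third of D diminished seventh (D–F–Ab–Cb) is F; that is the bass in first inversion.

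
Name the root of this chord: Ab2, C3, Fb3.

Reordering Ab, C, Fb into stacked thirds gives Fb–Ab–C; the bottom of that stack, Fb, is the root.

Fb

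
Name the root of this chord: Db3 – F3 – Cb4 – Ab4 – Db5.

Db

Db, F, Cb, Ab are the tones of a Db dominant seventh chord (Db–F–Ab–Cb), making Db the root.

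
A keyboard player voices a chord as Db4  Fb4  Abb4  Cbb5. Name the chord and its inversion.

Db diminished seventh, root position

Reducing to letter names: Db, Fb, Abb, Cbb. These stack in thirds as Db–Fb–Abb–Cbb — a Db diminished seventh chord.
The lowest note is Db, the root of the chord, so this is root position (figured bass 7).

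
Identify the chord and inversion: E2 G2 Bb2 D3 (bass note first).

The distinct note names are E, G, Bb, D. Stacked in thirds they read E–G–Bb–D, which is a half-diminished seventh chord on E.
E is the root of E half-diminished seventh; root in the bass means root position (figured bass 7).

E half-diminished seventh, root position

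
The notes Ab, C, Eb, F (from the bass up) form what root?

F

Reordering Ab, C, Eb, F into stacked thirds gives F–Ab–C–Eb; the bottom of that stack, F, is the root.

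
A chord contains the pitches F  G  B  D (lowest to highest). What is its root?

G

The distinct letter names are F, G, B, D. Arranged as a stack of thirds they read G–B–D–F, so G is the root (a G dominant seventh chord).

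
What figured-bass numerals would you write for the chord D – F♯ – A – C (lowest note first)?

The notes D, F#, A, C stack in thirds as D–F#–A–C — a D dominant seventh chord. The bass D is the root, so this is root position: figured 7.

7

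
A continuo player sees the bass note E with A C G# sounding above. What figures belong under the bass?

The notes E, A, C, G# stack in thirds as A–C–E–G# — an A minor-major seventh chord. The bass E is the fifth, so this is second inversion: figured 4/3.

4/3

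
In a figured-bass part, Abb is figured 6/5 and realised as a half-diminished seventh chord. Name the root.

The figures 6/5 mean the third of the chord is in the bass. If Abb is the third of a half-diminished seventh chord, the root is Fb (chord tones Fb–Abb–Cbb–Ebb).

Fb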